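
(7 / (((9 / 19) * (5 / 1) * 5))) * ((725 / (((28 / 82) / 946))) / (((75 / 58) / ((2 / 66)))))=56341954 / 2025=27823.19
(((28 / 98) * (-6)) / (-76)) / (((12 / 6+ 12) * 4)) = 3 / 7448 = 0.00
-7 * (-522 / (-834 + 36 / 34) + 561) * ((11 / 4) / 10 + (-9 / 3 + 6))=-1215427563 / 94400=-12875.29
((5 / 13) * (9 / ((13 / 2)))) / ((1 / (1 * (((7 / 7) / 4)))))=45 / 338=0.13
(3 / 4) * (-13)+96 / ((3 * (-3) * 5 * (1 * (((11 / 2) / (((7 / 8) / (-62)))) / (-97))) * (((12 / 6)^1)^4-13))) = -609319 / 61380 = -9.93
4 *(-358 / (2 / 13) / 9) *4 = -37232 / 9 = -4136.89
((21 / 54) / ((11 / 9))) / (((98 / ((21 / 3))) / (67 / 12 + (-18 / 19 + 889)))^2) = 5930522143 / 4574592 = 1296.40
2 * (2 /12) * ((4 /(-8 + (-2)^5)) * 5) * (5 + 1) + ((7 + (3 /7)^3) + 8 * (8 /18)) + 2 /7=30623 /3087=9.92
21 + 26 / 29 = 635 / 29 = 21.90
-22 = -22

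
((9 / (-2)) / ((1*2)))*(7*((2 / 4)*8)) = -63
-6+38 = 32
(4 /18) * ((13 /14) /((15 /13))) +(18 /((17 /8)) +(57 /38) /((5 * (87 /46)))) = 4103536 /465885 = 8.81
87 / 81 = 29 / 27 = 1.07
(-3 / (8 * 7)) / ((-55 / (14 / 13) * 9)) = 1 / 8580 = 0.00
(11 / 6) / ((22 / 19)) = 19 / 12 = 1.58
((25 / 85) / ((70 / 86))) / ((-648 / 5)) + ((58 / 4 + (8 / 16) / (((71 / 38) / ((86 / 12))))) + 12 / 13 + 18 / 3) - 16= 522286763 / 71174376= 7.34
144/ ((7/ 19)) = 2736/ 7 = 390.86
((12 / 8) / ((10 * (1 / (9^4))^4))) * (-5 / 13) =-5559060566555523 / 52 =-106905010895298.52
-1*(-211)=211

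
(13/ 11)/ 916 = 13/ 10076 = 0.00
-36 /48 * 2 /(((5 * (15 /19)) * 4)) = -19 /200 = -0.10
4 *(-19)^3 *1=-27436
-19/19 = -1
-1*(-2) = 2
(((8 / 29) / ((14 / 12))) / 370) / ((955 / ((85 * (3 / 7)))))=1224 / 50211035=0.00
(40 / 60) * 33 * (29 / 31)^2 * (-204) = -3774408 / 961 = -3927.58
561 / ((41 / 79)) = 44319 / 41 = 1080.95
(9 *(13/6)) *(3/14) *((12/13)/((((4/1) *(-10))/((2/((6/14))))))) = -9/20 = -0.45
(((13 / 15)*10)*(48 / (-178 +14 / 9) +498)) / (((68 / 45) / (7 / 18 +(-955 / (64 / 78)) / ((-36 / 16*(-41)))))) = -77270862565 / 2213672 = -34906.19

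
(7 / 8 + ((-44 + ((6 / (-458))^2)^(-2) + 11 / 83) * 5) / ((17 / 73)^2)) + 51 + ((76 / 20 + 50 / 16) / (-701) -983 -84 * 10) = 85267386753087012283 / 27240116940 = 3130213682.30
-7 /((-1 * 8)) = 7 /8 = 0.88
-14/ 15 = -0.93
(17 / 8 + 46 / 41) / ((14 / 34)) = 18105 / 2296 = 7.89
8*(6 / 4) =12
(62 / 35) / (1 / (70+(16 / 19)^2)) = 1582612 / 12635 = 125.26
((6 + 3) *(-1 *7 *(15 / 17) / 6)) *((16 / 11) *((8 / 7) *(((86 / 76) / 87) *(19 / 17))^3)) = -3180280 / 67220791077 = -0.00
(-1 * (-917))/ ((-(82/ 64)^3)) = -30048256/ 68921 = -435.98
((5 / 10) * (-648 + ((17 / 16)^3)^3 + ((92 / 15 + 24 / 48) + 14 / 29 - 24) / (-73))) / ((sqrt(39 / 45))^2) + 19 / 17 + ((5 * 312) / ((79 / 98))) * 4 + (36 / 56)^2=1834376524079518989062261 / 248912176655561129984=7369.57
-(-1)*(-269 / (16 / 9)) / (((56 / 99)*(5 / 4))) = -239679 / 1120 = -214.00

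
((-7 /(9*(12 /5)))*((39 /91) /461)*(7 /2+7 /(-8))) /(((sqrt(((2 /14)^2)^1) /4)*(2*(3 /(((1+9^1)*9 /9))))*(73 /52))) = -0.03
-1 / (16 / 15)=-15 / 16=-0.94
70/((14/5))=25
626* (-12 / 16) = -939 / 2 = -469.50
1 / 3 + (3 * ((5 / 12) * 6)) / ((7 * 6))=43 / 84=0.51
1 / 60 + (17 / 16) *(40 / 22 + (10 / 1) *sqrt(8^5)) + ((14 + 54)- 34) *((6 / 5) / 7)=3593 / 462 + 1360 *sqrt(2)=1931.11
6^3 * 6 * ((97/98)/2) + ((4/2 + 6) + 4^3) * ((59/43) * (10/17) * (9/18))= 670.44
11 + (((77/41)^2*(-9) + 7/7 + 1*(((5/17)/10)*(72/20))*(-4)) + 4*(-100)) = -60035581/142885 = -420.17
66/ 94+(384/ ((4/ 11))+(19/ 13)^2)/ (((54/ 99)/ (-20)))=-924508519/ 23829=-38797.62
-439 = -439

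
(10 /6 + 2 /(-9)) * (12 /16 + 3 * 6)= 325 /12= 27.08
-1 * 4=-4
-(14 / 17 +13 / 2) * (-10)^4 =-1245000 / 17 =-73235.29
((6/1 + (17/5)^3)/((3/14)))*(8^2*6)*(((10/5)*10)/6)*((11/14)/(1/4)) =63788032/75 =850507.09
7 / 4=1.75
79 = 79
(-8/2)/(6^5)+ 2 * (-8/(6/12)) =-62209/1944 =-32.00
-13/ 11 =-1.18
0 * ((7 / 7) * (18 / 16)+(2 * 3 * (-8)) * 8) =0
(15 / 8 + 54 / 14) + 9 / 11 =4035 / 616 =6.55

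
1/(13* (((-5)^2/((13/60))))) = 1/1500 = 0.00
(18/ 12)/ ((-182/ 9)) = -27/ 364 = -0.07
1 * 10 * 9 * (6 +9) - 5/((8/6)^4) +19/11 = 3802009/2816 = 1350.15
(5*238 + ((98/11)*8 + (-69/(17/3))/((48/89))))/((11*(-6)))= -3706177/197472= -18.77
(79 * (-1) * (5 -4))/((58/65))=-5135/58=-88.53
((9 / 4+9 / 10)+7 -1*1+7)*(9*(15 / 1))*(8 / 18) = 969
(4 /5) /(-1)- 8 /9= -76 /45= -1.69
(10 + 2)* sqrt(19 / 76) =6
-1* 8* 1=-8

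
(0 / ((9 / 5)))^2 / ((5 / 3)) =0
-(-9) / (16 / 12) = 27 / 4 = 6.75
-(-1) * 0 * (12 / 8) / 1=0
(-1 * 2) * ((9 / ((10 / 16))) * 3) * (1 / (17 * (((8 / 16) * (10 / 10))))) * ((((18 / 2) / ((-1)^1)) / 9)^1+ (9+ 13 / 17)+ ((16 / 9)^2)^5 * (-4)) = 2375912314016608 / 186607535535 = 12732.13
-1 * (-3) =3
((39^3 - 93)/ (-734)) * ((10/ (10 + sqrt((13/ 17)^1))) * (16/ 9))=-268491200/ 1857387 + 1579360 * sqrt(221)/ 1857387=-131.91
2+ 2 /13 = 28 /13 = 2.15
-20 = -20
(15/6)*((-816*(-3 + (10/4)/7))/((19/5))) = 188700/133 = 1418.80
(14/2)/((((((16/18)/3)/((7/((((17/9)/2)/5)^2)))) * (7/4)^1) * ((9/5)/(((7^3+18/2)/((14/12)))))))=128304000/289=443958.48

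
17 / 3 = 5.67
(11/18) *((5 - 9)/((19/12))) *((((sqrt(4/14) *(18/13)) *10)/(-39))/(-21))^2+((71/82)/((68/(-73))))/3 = -321704966057/1037872238312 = -0.31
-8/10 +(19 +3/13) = 1198/65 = 18.43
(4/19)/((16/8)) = 0.11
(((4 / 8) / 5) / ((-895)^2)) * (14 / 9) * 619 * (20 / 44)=4333 / 79301475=0.00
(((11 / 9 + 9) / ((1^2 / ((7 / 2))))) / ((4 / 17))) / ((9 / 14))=19159 / 81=236.53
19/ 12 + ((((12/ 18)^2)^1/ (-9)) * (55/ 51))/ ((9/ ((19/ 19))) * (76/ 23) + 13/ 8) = 150824753/ 95360004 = 1.58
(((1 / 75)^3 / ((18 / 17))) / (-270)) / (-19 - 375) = 0.00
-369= -369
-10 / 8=-5 / 4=-1.25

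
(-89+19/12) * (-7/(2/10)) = 36715/12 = 3059.58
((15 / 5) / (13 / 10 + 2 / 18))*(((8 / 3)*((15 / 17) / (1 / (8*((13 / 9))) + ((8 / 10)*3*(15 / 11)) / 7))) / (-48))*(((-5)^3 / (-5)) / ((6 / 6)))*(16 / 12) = -20020000 / 3193161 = -6.27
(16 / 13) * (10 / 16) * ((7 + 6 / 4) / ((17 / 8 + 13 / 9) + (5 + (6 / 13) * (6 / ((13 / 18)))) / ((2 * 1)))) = 79560 / 97181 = 0.82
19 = 19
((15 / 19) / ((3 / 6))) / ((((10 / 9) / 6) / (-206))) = -33372 / 19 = -1756.42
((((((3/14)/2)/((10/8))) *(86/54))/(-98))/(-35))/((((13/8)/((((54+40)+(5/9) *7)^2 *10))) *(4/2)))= 133499692/113771385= 1.17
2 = 2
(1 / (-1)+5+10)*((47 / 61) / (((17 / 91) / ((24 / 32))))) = 89817 / 2074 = 43.31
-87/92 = -0.95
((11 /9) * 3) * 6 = 22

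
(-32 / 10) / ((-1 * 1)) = 16 / 5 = 3.20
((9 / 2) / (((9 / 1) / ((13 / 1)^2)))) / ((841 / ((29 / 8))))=169 / 464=0.36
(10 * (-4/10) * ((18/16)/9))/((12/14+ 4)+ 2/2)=-7/82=-0.09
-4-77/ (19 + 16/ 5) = -829/ 111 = -7.47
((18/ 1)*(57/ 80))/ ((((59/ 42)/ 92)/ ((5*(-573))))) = -2406396.05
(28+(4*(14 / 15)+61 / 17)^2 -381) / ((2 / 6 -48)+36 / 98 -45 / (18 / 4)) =953938664 / 182568525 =5.23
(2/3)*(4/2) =4/3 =1.33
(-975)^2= 950625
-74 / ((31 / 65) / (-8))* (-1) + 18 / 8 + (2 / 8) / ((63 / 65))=-2419342 / 1953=-1238.78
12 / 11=1.09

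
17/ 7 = 2.43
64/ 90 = 32/ 45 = 0.71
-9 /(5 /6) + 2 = -44 /5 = -8.80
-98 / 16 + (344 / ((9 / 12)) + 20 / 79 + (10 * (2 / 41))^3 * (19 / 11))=651142897369 / 1437416376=453.00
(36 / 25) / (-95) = -36 / 2375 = -0.02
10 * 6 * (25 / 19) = 1500 / 19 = 78.95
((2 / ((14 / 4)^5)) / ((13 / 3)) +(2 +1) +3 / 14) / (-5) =-1404969 / 2184910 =-0.64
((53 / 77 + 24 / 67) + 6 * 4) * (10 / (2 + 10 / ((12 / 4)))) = 1938225 / 41272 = 46.96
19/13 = 1.46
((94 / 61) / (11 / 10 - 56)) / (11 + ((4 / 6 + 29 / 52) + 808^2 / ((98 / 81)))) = -479024 / 9209225384157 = -0.00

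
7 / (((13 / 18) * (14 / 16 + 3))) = 1008 / 403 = 2.50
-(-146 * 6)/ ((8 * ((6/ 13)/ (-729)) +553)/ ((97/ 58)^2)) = 6509343789/ 1469152151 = 4.43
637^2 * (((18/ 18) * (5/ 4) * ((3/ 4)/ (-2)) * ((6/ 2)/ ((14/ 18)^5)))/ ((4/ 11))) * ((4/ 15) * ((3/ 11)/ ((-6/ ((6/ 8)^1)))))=89813529/ 1792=50119.16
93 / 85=1.09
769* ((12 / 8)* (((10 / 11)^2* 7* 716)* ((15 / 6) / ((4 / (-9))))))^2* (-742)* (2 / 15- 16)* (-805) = -130335139097758385437500 / 14641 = -8902065371064707700.12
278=278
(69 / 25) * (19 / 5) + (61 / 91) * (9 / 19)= 2335344 / 216125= 10.81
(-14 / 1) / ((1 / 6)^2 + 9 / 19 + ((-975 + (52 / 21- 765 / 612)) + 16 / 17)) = 284886 / 19785967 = 0.01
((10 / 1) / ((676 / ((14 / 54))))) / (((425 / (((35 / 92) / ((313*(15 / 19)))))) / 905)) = 168511 / 13402407096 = 0.00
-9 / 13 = -0.69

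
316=316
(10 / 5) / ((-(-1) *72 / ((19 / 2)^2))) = 361 / 144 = 2.51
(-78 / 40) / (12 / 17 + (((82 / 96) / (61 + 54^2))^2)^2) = -2.76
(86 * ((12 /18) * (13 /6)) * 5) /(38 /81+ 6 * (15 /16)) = 402480 /3949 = 101.92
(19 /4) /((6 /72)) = 57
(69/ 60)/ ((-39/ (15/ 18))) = -23/ 936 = -0.02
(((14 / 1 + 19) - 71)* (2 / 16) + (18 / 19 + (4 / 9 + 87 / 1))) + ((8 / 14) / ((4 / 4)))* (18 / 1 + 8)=471613 / 4788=98.50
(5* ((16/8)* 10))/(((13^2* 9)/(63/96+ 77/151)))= 140875/1837368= 0.08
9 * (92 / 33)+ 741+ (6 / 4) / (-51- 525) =766.09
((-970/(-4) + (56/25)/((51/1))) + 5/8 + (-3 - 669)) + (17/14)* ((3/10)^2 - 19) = -8064509/17850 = -451.79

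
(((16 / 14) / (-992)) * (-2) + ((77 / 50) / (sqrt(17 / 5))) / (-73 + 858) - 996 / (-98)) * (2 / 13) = 1.56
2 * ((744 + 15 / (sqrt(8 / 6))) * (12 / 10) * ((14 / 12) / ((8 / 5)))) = 105 * sqrt(3) / 8 + 1302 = 1324.73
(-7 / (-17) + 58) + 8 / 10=5033 / 85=59.21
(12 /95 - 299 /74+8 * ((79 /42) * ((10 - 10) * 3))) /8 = -27517 /56240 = -0.49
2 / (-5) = -2 / 5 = -0.40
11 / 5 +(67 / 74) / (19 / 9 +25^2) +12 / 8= 7729651 / 2088280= 3.70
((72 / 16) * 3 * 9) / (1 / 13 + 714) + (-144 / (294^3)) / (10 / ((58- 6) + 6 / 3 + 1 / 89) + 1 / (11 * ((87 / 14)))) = 3880713061184 / 22811437676629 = 0.17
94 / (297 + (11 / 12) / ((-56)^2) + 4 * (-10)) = 0.37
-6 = -6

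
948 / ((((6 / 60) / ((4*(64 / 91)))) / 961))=2332231680 / 91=25628919.56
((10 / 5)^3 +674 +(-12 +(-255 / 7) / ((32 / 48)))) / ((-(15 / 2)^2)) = -3446 / 315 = -10.94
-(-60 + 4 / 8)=119 / 2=59.50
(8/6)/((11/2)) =8/33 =0.24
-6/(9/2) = -4/3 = -1.33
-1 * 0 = 0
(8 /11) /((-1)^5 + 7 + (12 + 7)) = 8 /275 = 0.03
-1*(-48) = 48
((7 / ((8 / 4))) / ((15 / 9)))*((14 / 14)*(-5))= -21 / 2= -10.50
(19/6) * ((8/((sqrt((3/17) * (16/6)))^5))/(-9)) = -5491 * sqrt(34)/1728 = -18.53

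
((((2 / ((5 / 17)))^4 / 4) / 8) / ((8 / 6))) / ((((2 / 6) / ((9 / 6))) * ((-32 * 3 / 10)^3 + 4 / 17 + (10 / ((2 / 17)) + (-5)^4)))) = -1.29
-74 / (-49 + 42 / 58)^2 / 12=-31117 / 11760000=-0.00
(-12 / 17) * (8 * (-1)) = 96 / 17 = 5.65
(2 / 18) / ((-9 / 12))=-4 / 27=-0.15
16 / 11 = 1.45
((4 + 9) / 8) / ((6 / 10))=65 / 24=2.71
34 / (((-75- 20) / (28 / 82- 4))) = 1020 / 779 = 1.31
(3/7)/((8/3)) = 9/56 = 0.16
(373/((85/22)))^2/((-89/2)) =-134676872/643025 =-209.44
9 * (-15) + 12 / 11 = -1473 / 11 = -133.91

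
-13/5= -2.60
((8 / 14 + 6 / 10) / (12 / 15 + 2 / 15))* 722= 44403 / 49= 906.18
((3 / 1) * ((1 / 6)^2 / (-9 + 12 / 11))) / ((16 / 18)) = -0.01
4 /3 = 1.33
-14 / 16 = -0.88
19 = 19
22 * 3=66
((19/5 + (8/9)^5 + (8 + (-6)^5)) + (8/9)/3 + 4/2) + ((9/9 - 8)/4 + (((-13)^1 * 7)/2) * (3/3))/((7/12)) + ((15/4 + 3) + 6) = -9246599561/1180980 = -7829.60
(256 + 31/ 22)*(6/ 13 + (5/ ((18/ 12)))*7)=2627632/ 429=6125.02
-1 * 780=-780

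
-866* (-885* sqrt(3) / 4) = 383205* sqrt(3) / 2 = 331865.26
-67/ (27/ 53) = -3551/ 27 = -131.52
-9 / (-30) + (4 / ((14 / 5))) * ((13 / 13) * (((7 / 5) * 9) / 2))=93 / 10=9.30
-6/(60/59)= -59/10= -5.90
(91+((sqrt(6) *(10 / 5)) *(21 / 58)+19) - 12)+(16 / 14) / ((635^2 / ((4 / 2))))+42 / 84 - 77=21 *sqrt(6) / 29+121370757 / 5645150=23.27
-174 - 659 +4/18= -7495/9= -832.78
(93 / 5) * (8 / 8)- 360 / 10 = -87 / 5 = -17.40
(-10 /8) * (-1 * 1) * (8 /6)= 5 /3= 1.67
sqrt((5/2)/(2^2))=0.79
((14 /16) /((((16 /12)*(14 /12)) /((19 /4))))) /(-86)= -171 /5504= -0.03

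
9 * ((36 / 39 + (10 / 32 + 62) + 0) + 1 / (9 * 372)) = 11009113 / 19344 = 569.12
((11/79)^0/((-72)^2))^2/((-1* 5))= -1/134369280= -0.00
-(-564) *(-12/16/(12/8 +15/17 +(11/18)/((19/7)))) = -1229661/7580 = -162.22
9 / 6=3 / 2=1.50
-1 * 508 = -508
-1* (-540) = 540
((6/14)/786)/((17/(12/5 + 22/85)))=113/1325065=0.00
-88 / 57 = -1.54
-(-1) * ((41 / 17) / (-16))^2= 1681 / 73984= 0.02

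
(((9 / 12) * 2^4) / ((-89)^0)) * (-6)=-72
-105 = -105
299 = 299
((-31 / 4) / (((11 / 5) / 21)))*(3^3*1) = -87885 / 44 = -1997.39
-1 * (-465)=465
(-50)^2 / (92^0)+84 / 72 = 15007 / 6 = 2501.17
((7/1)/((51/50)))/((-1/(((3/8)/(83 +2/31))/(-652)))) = 217/4566608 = 0.00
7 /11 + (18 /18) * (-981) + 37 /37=-10773 /11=-979.36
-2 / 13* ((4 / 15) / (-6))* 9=4 / 65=0.06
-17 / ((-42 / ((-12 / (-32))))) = 17 / 112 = 0.15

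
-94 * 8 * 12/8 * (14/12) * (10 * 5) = -65800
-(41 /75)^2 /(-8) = 1681 /45000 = 0.04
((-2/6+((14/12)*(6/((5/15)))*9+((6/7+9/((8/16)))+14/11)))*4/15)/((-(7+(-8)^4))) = -192928/14216895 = -0.01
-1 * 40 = -40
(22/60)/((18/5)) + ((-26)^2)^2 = 49353419/108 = 456976.10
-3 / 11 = -0.27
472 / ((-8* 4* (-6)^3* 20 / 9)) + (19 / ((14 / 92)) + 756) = 11839133 / 13440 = 880.89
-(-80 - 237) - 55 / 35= 2208 / 7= 315.43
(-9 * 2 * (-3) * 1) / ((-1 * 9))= -6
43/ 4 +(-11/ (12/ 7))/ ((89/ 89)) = 13/ 3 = 4.33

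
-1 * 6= -6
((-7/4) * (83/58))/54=-0.05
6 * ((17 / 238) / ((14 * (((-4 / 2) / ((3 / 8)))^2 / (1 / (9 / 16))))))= 3 / 1568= 0.00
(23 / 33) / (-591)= -23 / 19503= -0.00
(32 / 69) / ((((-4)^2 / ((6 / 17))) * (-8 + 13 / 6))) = -24 / 13685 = -0.00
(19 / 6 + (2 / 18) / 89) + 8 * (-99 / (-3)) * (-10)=-4224205 / 1602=-2636.83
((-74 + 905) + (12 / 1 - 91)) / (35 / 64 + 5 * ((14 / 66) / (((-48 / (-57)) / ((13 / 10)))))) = 1588224 / 4613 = 344.29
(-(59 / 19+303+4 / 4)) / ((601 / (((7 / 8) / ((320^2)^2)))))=-8169 / 191579029504000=-0.00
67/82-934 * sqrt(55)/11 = 67/82-934 * sqrt(55)/11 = -628.89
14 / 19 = 0.74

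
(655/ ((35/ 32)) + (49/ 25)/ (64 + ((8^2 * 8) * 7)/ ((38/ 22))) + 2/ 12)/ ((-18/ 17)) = -217273456367/ 384048000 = -565.75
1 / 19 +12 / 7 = 235 / 133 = 1.77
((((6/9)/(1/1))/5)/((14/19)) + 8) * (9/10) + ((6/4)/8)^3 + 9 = 11733621/716800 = 16.37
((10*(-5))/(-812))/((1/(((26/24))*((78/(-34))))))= -4225/27608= -0.15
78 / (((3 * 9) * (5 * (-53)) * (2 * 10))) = -13 / 23850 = -0.00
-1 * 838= -838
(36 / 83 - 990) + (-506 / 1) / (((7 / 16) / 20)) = -14014298 / 581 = -24120.99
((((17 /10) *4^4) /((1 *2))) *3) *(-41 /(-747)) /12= 11152 /3735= 2.99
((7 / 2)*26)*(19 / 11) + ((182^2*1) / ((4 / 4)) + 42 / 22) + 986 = 376960 / 11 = 34269.09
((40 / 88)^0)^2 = 1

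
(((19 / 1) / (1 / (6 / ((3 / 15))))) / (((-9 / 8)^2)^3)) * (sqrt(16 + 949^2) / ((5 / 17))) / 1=169345024 * sqrt(900617) / 177147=907211.84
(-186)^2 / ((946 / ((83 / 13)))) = 1435734 / 6149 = 233.49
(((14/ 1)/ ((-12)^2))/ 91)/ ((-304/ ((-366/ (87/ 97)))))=5917/ 4125888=0.00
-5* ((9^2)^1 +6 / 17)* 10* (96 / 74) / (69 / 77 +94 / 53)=-2709131040 / 1370591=-1976.62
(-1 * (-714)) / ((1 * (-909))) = -238 / 303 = -0.79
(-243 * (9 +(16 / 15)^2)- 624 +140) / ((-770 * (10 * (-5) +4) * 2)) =-73687 / 1771000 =-0.04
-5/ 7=-0.71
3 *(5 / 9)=5 / 3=1.67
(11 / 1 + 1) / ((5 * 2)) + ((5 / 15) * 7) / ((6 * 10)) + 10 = 2023 / 180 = 11.24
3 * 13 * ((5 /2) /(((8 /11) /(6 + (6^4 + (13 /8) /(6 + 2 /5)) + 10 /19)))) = 13592270835 /77824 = 174653.97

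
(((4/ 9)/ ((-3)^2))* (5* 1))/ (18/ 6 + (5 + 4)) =5/ 243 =0.02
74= 74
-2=-2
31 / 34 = 0.91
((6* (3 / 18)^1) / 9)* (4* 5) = 20 / 9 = 2.22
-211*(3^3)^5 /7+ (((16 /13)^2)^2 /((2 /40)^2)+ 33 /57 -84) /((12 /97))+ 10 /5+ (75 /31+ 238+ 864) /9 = -1833519710378491043 /4239252108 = -432510184.27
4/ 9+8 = 76/ 9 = 8.44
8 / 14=4 / 7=0.57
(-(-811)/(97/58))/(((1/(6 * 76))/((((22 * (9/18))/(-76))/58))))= -53526/97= -551.81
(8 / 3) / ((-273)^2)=8 / 223587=0.00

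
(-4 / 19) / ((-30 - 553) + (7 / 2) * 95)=8 / 9519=0.00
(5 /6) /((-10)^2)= 1 /120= 0.01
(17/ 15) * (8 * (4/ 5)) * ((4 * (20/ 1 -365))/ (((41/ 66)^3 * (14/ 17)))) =-122303098368/ 2412235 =-50701.15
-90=-90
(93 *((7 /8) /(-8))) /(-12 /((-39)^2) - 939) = 47151 /4352704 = 0.01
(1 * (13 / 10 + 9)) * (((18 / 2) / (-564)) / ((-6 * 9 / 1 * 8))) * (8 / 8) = 103 / 270720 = 0.00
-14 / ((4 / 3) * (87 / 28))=-98 / 29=-3.38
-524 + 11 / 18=-9421 / 18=-523.39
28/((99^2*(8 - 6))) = 14/9801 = 0.00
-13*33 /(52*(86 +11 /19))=-627 /6580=-0.10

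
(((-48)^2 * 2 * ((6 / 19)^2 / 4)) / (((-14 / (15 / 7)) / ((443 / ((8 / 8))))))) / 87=-45930240 / 512981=-89.54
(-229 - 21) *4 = -1000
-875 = -875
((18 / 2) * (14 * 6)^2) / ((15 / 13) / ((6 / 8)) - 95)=-10192 / 15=-679.47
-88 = -88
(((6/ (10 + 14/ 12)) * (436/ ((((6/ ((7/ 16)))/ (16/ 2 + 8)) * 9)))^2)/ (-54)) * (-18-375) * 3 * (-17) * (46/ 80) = -366307.70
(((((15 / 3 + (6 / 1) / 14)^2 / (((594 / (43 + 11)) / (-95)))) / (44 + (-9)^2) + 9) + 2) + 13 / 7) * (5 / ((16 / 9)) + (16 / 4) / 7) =27631753 / 754600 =36.62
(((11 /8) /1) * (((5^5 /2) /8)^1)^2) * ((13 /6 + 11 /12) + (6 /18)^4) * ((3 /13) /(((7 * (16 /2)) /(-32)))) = -107744140625 /5031936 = -21412.06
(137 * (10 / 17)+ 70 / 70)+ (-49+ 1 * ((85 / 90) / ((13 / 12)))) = 22184 / 663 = 33.46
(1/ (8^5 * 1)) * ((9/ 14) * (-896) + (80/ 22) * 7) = -0.02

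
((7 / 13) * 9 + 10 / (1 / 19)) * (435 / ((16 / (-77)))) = -407898.25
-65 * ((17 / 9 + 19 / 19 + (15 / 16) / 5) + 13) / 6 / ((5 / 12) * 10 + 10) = -12.29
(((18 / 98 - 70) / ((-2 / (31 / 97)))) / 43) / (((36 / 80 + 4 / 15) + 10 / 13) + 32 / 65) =41359890 / 315356797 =0.13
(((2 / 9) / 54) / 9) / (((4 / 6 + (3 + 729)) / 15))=5 / 534114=0.00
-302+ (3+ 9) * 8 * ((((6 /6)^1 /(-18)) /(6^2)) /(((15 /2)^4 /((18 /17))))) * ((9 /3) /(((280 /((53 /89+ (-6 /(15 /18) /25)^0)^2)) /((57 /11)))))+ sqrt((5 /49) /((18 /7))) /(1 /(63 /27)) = -264204614586106 /874849696875+ sqrt(70) /18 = -301.54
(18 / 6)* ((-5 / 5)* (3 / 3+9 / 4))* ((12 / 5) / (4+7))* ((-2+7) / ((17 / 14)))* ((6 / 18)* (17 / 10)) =-273 / 55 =-4.96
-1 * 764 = -764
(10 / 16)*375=1875 / 8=234.38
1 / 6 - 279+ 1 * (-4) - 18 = -1805 / 6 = -300.83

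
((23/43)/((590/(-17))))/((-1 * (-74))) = -391/1877380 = -0.00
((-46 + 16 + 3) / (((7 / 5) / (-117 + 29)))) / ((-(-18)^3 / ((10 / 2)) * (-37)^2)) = 275 / 258741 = 0.00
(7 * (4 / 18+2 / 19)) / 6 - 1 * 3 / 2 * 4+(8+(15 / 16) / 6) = 41669 / 16416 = 2.54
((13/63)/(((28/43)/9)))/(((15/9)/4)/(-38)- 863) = -63726/19283117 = -0.00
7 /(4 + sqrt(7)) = 28 /9-7 * sqrt(7) /9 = 1.05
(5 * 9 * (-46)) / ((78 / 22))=-7590 / 13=-583.85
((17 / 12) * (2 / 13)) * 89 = 1513 / 78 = 19.40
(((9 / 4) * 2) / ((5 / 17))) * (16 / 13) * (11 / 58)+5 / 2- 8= -7271 / 3770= -1.93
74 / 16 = 4.62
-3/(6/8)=-4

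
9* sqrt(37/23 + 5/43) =9* sqrt(1687234)/989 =11.82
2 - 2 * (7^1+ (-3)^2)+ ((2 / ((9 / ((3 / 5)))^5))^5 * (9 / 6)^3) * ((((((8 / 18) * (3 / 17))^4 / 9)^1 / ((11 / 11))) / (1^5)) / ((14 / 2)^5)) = -287112685170255452018085122108459472655226 / 9570422839008515067269504070281982421875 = -30.00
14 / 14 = 1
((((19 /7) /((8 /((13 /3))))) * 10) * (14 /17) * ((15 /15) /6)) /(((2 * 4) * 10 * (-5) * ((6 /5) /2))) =-247 /29376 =-0.01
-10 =-10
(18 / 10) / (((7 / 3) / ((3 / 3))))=27 / 35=0.77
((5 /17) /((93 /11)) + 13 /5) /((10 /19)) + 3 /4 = 910039 /158100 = 5.76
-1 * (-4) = 4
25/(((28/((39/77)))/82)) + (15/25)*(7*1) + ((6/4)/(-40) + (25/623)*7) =41.53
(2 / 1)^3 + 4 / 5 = 8.80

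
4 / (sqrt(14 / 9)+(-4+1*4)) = 6*sqrt(14) / 7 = 3.21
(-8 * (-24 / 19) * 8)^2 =2359296 / 361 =6535.45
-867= -867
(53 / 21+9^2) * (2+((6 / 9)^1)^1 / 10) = 172.62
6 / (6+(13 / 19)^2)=2166 / 2335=0.93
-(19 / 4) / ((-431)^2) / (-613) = 19 / 455485972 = 0.00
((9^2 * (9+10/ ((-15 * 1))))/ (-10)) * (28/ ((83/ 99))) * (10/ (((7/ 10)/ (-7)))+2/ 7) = 18657540/ 83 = 224789.64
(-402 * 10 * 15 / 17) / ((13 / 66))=-18008.14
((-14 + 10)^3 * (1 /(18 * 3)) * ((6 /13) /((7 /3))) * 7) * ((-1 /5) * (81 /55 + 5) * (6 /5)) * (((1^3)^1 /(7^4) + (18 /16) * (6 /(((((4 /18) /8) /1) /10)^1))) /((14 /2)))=265863351808 /300425125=884.96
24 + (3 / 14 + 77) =1417 / 14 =101.21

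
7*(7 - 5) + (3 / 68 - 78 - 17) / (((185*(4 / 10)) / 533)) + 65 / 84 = -70712023 / 105672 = -669.17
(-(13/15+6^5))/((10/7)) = -816571/150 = -5443.81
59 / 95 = 0.62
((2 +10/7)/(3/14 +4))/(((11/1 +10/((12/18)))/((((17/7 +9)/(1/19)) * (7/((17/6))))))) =218880/13039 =16.79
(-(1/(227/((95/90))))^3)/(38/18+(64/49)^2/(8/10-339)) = -27848164169/583314825948589656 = -0.00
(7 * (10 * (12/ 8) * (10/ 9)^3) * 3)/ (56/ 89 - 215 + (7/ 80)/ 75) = -6230000000/ 3090781179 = -2.02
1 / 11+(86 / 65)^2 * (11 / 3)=6.51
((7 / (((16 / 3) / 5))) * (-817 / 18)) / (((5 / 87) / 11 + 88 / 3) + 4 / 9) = -27365415 / 2736224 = -10.00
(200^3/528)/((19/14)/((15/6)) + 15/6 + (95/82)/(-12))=5740000000/1116181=5142.54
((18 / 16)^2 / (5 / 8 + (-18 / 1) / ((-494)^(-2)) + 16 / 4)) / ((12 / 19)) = -513 / 1124516704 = -0.00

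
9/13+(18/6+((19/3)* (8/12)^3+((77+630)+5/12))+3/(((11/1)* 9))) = 33035449/46332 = 713.02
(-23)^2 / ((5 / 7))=3703 / 5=740.60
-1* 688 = -688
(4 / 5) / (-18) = -2 / 45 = -0.04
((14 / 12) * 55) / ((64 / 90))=90.23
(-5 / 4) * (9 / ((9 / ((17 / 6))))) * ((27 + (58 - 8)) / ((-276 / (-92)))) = -90.90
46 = 46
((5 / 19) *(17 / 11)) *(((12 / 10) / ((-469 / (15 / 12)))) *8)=-1020 / 98021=-0.01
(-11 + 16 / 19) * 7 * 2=-2702 / 19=-142.21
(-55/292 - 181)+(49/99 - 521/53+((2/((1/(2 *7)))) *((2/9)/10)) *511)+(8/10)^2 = 4905553099/38303100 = 128.07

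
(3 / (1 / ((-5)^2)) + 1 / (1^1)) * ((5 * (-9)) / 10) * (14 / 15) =-1596 / 5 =-319.20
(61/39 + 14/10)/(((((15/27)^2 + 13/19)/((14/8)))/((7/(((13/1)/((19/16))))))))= 138027267/41317120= 3.34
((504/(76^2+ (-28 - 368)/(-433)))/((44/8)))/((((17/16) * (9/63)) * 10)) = 6110496/584703185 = 0.01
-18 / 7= -2.57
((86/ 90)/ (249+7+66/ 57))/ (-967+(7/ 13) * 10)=-10621/ 2748594870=-0.00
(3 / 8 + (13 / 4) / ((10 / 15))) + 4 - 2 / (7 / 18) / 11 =8.78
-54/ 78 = -9/ 13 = -0.69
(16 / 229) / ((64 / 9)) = 9 / 916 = 0.01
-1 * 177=-177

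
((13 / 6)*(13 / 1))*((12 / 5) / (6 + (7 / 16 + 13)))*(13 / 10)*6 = 210912 / 7775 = 27.13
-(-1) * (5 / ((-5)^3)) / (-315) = 1 / 7875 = 0.00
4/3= 1.33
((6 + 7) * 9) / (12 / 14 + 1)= 63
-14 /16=-7 /8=-0.88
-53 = -53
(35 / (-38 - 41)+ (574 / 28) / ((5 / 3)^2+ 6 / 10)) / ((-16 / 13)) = -1756495 / 384256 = -4.57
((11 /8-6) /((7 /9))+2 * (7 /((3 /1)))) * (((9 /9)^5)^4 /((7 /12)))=-2.19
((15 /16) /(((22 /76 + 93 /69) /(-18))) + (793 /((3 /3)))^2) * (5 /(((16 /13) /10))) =25546571.92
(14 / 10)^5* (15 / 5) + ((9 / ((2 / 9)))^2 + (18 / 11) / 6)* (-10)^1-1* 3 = -1126956363 / 68750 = -16392.09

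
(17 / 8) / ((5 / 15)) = 51 / 8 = 6.38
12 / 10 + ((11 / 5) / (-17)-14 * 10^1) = -11809 / 85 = -138.93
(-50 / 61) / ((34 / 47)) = -1175 / 1037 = -1.13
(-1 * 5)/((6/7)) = -35/6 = -5.83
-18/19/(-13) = 18/247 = 0.07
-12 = -12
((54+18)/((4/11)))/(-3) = -66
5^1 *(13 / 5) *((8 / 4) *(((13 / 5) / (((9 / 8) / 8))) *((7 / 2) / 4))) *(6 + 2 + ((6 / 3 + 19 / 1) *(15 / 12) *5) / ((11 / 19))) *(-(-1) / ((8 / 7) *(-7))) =-12216841 / 990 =-12340.24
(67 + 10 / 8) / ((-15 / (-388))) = 8827 / 5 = 1765.40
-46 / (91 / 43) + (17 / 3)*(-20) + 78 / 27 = -108256 / 819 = -132.18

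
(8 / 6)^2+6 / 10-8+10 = 197 / 45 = 4.38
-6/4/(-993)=1/662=0.00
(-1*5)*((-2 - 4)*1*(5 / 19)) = 150 / 19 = 7.89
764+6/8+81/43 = 766.63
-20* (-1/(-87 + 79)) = -5/2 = -2.50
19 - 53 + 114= 80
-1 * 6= -6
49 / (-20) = -49 / 20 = -2.45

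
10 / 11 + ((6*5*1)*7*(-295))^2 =42215827510 / 11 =3837802500.91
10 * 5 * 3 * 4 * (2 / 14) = 600 / 7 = 85.71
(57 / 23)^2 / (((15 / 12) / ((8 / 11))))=103968 / 29095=3.57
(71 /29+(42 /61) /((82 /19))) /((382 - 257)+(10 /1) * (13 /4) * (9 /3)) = 378284 /32275405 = 0.01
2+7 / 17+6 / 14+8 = 1290 / 119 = 10.84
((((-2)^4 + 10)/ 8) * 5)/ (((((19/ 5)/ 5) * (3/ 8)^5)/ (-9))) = -25949.32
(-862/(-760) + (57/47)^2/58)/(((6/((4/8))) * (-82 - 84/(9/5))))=-146257/194745440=-0.00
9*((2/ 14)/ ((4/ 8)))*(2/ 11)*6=216/ 77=2.81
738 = 738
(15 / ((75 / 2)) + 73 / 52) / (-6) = -0.30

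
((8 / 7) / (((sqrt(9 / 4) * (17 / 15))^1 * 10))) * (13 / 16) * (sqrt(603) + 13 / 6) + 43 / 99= 26045 / 47124 + 39 * sqrt(67) / 238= 1.89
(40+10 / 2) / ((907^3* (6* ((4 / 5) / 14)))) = 525 / 2984570572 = 0.00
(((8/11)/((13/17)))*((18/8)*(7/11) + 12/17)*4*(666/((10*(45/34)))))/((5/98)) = 121311456/15125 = 8020.59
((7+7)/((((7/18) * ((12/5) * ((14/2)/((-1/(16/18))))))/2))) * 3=-405/28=-14.46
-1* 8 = -8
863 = 863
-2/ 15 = -0.13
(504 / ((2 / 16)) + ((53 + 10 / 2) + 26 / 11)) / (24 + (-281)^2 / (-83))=-3736328 / 846659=-4.41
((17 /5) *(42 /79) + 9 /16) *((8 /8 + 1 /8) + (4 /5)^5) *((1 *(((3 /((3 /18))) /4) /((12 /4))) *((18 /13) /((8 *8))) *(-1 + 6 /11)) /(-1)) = 14687793261 /289203200000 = 0.05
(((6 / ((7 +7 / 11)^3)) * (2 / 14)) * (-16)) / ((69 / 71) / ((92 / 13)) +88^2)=-189002 / 47525430015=-0.00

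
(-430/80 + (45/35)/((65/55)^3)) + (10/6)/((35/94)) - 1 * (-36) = 13243205/369096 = 35.88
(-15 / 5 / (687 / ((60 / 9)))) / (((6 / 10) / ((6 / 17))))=-200 / 11679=-0.02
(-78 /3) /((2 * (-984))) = 13 /984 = 0.01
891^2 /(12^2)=5513.06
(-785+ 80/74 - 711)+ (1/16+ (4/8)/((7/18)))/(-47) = -291167955/194768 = -1494.95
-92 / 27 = -3.41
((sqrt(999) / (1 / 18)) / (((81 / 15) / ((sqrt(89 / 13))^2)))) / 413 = 890*sqrt(111) / 5369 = 1.75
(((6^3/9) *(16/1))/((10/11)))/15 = 704/25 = 28.16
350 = 350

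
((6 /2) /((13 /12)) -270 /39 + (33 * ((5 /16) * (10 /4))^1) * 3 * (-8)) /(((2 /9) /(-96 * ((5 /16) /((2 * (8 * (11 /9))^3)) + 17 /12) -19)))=30795803335305 /70873088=434520.41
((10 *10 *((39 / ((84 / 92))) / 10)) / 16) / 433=1495 / 24248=0.06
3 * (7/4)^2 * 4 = 147/4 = 36.75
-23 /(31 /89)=-2047 /31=-66.03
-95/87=-1.09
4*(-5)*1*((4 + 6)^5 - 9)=-1999820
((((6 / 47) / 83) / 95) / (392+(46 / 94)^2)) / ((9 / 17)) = 0.00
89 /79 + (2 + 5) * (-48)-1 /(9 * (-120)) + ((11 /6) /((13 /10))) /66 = -371403473 /1109160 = -334.85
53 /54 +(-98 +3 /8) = -20875 /216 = -96.64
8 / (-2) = -4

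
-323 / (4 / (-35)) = 11305 / 4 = 2826.25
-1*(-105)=105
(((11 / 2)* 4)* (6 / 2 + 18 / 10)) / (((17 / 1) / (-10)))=-62.12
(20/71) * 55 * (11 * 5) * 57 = 3448500/71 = 48570.42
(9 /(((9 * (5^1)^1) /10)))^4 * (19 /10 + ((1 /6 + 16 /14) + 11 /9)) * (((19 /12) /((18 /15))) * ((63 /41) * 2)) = 106096 /369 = 287.52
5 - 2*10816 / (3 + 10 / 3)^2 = -192883 / 361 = -534.30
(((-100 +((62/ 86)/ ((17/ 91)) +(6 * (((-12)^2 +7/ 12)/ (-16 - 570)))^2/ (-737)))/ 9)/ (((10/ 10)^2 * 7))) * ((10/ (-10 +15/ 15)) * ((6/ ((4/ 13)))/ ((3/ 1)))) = 4624609567324955/ 419588084993616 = 11.02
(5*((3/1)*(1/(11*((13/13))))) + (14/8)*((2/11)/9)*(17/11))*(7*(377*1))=3742.82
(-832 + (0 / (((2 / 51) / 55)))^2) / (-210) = 416 / 105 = 3.96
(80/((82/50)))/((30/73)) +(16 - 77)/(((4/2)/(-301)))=2287603/246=9299.20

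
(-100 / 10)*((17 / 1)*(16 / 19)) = -2720 / 19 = -143.16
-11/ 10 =-1.10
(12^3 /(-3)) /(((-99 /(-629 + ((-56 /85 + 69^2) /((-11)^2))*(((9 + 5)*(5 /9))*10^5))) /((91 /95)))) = 170531412.21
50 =50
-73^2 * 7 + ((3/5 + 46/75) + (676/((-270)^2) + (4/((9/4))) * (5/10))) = -679808693/18225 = -37300.89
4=4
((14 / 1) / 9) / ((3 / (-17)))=-238 / 27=-8.81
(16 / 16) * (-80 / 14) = -40 / 7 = -5.71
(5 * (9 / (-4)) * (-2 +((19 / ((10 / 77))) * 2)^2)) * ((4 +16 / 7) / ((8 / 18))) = -1907024229 / 140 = -13621601.64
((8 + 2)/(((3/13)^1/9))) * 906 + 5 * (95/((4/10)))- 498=708059/2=354029.50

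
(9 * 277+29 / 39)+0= 97256 / 39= 2493.74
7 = 7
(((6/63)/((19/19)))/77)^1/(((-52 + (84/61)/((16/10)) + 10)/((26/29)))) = -6344/235355967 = -0.00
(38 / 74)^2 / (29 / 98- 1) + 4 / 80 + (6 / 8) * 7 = 4652653 / 944610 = 4.93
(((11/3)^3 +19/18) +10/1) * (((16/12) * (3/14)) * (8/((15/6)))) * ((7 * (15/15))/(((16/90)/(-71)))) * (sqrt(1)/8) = -231389/12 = -19282.42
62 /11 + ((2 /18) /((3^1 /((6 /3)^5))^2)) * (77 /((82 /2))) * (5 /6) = 2786026 /109593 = 25.42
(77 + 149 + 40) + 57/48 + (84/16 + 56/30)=65833/240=274.30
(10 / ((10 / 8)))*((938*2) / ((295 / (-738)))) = -11075904 / 295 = -37545.44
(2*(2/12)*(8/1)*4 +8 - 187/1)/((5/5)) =-505/3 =-168.33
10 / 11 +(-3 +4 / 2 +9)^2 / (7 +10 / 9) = 7066 / 803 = 8.80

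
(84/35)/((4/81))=243/5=48.60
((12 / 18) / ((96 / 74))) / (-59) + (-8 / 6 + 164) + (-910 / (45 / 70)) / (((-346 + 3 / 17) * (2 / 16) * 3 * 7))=12303484967 / 74921976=164.22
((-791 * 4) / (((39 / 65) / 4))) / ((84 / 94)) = -212440 / 9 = -23604.44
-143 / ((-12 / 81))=3861 / 4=965.25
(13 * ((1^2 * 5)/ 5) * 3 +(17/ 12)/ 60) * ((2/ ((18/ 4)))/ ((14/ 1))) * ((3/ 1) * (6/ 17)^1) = 1.31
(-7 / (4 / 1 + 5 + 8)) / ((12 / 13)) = -91 / 204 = -0.45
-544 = -544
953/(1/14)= 13342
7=7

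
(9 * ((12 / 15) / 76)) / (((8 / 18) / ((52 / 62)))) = 1053 / 5890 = 0.18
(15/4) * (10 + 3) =195/4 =48.75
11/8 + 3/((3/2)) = 27/8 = 3.38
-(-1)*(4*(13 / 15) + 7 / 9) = 191 / 45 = 4.24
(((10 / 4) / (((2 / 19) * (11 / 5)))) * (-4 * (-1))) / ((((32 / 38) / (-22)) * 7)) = -161.16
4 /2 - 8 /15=22 /15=1.47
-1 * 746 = -746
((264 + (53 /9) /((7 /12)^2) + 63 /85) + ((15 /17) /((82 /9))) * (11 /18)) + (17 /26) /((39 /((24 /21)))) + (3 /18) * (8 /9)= 879791732159 /3116802780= 282.27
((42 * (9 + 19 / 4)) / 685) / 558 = 77 / 50964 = 0.00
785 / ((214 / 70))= 27475 / 107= 256.78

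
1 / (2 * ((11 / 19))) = 19 / 22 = 0.86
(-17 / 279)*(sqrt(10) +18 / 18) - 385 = -107432 / 279 - 17*sqrt(10) / 279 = -385.25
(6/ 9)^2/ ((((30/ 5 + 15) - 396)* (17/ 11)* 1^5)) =-44/ 57375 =-0.00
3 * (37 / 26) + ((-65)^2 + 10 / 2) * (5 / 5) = 4234.27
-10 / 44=-5 / 22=-0.23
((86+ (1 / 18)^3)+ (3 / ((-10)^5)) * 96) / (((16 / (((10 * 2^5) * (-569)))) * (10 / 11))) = -9809734686983 / 9112500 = -1076514.09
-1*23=-23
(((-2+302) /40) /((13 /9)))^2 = 18225 /676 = 26.96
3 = 3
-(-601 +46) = 555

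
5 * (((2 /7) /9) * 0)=0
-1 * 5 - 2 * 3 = -11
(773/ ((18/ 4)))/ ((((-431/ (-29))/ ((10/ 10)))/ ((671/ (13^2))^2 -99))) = -106583778532/ 110788119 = -962.05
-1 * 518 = -518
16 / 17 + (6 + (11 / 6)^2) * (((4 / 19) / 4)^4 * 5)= 0.94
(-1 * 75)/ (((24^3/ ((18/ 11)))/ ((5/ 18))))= -125/ 50688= -0.00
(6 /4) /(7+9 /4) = 6 /37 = 0.16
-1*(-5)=5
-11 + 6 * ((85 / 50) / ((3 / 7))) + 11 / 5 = 15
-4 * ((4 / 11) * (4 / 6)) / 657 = -0.00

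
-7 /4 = -1.75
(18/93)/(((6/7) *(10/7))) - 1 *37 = -11421/310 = -36.84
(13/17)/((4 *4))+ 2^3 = 2189/272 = 8.05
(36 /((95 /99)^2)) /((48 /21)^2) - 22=-8384959 /577600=-14.52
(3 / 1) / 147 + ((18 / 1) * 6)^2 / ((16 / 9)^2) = 2893417 / 784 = 3690.58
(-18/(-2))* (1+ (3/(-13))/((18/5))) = 219/26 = 8.42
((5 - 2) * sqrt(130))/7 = 3 * sqrt(130)/7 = 4.89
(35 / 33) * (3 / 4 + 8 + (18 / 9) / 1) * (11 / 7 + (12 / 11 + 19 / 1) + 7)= 474505 / 1452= 326.79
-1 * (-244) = 244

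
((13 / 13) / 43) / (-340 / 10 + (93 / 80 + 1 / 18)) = -720 / 1014929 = -0.00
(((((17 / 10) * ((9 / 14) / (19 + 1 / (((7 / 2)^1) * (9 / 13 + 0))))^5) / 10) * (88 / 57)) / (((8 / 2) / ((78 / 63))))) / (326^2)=941819208759 / 30939202378843132688675200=0.00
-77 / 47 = -1.64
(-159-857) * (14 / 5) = -14224 / 5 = -2844.80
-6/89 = -0.07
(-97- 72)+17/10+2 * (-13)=-1933/10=-193.30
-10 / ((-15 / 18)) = 12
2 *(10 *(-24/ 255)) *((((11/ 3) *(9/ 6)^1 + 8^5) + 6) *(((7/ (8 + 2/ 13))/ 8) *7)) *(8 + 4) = -501132996/ 901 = -556196.44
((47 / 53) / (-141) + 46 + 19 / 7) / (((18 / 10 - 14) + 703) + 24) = 135530 / 1988931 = 0.07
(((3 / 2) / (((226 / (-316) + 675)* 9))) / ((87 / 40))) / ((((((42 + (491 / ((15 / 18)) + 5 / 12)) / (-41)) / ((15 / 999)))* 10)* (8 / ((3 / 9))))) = -161950 / 350905387299057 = -0.00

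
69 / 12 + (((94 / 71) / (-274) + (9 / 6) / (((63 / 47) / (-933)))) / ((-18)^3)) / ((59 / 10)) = 5.78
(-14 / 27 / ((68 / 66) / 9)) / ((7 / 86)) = -946 / 17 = -55.65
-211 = -211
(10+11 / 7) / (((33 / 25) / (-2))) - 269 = -22063 / 77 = -286.53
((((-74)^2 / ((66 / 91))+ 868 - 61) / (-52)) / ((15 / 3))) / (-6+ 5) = 275789 / 8580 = 32.14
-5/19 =-0.26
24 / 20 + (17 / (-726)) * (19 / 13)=55013 / 47190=1.17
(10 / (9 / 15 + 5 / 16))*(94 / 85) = 15040 / 1241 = 12.12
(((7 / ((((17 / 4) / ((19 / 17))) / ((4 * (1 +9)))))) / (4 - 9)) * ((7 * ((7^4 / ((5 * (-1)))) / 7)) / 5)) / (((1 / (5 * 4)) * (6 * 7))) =2919616 / 4335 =673.50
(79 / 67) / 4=79 / 268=0.29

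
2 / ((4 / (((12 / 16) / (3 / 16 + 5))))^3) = 54 / 571787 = 0.00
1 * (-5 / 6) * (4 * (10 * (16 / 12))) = -400 / 9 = -44.44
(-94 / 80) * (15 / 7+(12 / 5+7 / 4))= -41407 / 5600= -7.39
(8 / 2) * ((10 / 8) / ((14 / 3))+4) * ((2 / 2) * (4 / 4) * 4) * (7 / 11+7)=5736 / 11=521.45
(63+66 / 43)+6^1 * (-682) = -173181 / 43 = -4027.47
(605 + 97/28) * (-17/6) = -96543/56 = -1723.98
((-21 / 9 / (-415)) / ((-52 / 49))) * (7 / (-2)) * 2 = 0.04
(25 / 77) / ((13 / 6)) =150 / 1001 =0.15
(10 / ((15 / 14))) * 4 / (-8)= -14 / 3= -4.67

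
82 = 82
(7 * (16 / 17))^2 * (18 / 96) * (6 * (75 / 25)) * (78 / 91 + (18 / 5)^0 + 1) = 120960 / 289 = 418.55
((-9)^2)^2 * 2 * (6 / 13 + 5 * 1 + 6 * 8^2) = 66436686 / 13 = 5110514.31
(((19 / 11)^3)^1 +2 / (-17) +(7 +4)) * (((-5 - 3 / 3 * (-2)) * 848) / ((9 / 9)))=-923059872 / 22627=-40794.62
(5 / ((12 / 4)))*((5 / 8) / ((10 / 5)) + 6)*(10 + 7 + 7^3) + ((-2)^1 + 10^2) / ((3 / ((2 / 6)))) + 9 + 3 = 68587 / 18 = 3810.39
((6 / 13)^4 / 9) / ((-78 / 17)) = -408 / 371293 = -0.00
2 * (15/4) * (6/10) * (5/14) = 45/28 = 1.61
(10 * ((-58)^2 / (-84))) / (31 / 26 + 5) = -218660 / 3381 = -64.67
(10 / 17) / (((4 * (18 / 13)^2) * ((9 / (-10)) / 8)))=-8450 / 12393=-0.68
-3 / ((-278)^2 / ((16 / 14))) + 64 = 8655802 / 135247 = 64.00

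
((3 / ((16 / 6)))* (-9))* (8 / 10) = -81 / 10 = -8.10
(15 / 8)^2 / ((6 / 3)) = 225 / 128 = 1.76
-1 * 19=-19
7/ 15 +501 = 7522/ 15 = 501.47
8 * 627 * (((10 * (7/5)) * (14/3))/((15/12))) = 1310848/5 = 262169.60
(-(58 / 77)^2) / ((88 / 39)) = -32799 / 130438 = -0.25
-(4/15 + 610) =-610.27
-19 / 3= -6.33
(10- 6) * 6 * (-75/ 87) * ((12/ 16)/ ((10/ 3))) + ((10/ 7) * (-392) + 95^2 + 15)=245785/ 29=8475.34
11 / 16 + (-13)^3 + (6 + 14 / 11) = -2189.04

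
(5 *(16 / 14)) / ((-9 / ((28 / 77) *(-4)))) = 640 / 693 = 0.92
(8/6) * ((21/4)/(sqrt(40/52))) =7 * sqrt(130)/10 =7.98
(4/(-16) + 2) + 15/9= 41/12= 3.42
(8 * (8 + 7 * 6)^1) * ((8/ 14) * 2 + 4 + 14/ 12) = 53000/ 21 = 2523.81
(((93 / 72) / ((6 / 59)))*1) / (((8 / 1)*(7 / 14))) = 1829 / 576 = 3.18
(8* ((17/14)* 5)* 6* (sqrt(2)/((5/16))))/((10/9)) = 29376* sqrt(2)/35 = 1186.97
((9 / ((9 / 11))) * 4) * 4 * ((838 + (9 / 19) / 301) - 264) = 577757840 / 5719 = 101024.28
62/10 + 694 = 3501/5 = 700.20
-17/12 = -1.42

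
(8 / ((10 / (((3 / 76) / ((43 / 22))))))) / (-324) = -0.00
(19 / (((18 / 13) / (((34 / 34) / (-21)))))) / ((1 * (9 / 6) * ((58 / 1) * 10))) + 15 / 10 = 493043 / 328860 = 1.50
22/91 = 0.24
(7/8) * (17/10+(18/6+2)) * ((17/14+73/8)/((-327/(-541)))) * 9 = 902.54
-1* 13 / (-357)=13 / 357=0.04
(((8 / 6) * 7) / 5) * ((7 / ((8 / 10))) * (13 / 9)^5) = 18193357 / 177147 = 102.70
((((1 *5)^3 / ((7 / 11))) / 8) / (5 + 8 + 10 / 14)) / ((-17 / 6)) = -1375 / 2176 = -0.63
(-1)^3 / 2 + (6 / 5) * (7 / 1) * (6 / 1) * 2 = 1003 / 10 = 100.30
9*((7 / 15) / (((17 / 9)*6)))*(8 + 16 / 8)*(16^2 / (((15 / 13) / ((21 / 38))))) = 733824 / 1615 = 454.38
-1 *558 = -558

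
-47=-47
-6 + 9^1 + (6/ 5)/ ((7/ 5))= 27/ 7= 3.86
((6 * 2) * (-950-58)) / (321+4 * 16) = -1728 / 55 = -31.42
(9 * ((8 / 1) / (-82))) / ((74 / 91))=-1638 / 1517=-1.08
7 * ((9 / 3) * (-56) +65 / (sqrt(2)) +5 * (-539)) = -20041 +455 * sqrt(2) / 2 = -19719.27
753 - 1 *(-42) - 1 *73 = 722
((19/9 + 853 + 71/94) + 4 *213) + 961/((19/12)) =37208317/16074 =2314.81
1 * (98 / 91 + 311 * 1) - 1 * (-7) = 4148 / 13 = 319.08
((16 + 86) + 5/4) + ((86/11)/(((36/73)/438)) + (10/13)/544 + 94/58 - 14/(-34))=23853925525/3383952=7049.13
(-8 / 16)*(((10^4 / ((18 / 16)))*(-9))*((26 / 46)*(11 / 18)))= 2860000 / 207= 13816.43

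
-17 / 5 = -3.40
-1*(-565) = 565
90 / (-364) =-45 / 182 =-0.25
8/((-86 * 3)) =-4/129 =-0.03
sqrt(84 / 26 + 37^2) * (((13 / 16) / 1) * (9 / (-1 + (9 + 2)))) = 9 * sqrt(231907) / 160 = 27.09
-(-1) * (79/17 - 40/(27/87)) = -19009/153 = -124.24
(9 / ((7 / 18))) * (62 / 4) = 2511 / 7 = 358.71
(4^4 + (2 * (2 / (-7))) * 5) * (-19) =-33668 / 7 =-4809.71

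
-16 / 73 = -0.22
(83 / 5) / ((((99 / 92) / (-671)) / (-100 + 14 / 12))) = 138108514 / 135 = 1023026.03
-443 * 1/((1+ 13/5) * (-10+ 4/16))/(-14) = -2215/2457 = -0.90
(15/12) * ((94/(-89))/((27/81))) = -3.96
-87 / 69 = -29 / 23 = -1.26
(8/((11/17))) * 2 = 272/11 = 24.73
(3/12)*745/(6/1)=745/24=31.04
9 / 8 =1.12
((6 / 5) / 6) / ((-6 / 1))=-1 / 30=-0.03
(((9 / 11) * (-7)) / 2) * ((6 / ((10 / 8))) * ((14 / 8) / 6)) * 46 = -10143 / 55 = -184.42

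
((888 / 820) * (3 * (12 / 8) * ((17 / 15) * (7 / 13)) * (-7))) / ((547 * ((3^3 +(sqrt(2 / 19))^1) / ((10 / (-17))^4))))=-3348248400 / 19837169982487 +6526800 * sqrt(38) / 19837169982487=-0.00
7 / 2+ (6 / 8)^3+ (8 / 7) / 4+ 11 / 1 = 6813 / 448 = 15.21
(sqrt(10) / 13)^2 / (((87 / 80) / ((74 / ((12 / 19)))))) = 281200 / 44109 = 6.38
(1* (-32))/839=-32/839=-0.04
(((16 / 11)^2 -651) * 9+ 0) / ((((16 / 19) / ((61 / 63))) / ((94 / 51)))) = -12376.29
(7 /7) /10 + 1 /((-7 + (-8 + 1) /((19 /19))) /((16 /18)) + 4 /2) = 3 /110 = 0.03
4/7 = 0.57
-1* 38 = -38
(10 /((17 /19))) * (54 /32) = 2565 /136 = 18.86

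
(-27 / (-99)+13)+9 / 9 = 157 / 11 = 14.27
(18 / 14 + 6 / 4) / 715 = 0.00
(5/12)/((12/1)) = 5/144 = 0.03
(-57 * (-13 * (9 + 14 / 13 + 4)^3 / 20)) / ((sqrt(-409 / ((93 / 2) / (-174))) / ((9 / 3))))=1047971277 * sqrt(367691) / 80180360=7925.43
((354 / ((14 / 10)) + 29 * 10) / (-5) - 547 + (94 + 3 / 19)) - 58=-82382 / 133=-619.41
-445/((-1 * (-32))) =-445/32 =-13.91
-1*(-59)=59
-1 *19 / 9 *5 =-95 / 9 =-10.56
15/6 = 2.50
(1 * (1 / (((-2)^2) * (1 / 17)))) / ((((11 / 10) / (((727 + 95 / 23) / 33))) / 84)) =20011040 / 2783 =7190.46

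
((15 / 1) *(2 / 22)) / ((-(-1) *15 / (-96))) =-96 / 11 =-8.73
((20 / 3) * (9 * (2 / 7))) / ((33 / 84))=43.64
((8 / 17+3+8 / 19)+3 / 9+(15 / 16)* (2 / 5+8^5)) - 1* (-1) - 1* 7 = 238130587 / 7752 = 30718.60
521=521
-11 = -11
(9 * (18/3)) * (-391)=-21114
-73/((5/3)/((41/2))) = -8979/10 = -897.90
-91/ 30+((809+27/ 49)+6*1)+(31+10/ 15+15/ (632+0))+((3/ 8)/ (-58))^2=10553582793977/ 12501162240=844.21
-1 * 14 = -14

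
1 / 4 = 0.25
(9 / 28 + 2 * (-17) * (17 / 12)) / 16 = -4019 / 1344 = -2.99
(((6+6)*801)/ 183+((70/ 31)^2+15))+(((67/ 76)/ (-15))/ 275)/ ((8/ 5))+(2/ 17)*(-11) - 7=64.33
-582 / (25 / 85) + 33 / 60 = -7913 / 4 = -1978.25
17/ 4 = 4.25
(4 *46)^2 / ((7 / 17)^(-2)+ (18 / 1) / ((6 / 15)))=829472 / 1247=665.17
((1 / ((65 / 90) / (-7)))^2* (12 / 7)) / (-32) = -1701 / 338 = -5.03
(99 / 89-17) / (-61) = 1414 / 5429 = 0.26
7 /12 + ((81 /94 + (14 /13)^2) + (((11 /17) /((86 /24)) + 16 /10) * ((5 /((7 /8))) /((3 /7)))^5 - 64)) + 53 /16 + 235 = 16942770569956567 /22575022704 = 750509.57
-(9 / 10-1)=1 / 10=0.10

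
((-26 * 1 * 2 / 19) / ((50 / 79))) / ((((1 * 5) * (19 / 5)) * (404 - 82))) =-1027 / 1453025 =-0.00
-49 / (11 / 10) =-490 / 11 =-44.55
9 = 9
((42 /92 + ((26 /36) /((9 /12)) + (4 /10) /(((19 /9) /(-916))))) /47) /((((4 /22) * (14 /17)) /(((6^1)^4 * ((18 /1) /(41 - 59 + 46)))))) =-102548274939 /5032055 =-20379.01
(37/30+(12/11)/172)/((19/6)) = 17591/44935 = 0.39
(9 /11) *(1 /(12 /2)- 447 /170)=-1884 /935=-2.01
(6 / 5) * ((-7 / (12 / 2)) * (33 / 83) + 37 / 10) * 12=46.60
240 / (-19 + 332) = 240 / 313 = 0.77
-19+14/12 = -107/6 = -17.83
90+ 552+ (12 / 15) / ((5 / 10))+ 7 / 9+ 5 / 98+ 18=2921311 / 4410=662.43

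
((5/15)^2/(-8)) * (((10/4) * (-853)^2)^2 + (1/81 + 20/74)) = -45956150770.92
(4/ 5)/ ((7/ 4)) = 16/ 35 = 0.46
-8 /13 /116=-2 /377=-0.01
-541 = -541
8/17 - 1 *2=-26/17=-1.53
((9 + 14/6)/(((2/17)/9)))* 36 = 31212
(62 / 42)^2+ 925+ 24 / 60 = 2045312 / 2205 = 927.58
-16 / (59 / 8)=-128 / 59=-2.17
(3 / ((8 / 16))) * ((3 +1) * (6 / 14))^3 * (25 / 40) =6480 / 343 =18.89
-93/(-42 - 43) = 93/85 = 1.09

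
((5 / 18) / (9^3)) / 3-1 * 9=-354289 / 39366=-9.00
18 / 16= 9 / 8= 1.12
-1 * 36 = -36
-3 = -3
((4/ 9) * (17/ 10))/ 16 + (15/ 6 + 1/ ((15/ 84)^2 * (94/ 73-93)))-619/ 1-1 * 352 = -11674945129/ 12051000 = -968.79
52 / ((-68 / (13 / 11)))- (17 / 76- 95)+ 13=1518873 / 14212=106.87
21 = 21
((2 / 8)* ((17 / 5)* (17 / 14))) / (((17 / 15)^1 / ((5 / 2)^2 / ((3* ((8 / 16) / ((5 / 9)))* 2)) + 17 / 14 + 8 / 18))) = 36193 / 14112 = 2.56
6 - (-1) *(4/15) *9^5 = 78762/5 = 15752.40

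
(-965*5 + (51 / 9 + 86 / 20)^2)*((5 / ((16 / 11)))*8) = -46784089 / 360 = -129955.80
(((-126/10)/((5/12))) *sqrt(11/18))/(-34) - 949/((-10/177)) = 63 *sqrt(22)/425+ 167973/10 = 16798.00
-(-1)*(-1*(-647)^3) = 270840023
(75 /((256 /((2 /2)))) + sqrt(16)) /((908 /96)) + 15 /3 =39617 /7264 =5.45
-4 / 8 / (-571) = 1 / 1142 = 0.00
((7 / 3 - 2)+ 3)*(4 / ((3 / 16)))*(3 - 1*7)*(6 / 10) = -512 / 3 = -170.67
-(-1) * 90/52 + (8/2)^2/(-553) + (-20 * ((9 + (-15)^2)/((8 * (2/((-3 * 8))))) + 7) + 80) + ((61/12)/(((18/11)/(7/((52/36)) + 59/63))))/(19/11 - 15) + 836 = 1988469123215/255051342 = 7796.35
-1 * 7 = -7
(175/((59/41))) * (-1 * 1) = -121.61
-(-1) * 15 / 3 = 5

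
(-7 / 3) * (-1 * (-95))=-221.67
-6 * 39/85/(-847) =234/71995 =0.00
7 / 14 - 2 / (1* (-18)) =11 / 18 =0.61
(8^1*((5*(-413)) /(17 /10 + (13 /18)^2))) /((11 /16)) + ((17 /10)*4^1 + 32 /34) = -616454482 /57035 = -10808.35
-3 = -3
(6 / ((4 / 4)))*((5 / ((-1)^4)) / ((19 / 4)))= 120 / 19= 6.32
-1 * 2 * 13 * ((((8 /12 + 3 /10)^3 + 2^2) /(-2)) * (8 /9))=1721057 /30375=56.66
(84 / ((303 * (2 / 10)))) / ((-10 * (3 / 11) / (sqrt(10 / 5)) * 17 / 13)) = -2002 * sqrt(2) / 5151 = -0.55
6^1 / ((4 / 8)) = 12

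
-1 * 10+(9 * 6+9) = 53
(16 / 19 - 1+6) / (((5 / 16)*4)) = 4.67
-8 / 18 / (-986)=2 / 4437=0.00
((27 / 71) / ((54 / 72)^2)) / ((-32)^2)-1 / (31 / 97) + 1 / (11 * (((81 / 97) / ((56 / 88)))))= -4223409019 / 1380608064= -3.06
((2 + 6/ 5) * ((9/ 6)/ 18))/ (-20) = -1/ 75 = -0.01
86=86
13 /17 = 0.76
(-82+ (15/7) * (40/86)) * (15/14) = -182865/2107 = -86.79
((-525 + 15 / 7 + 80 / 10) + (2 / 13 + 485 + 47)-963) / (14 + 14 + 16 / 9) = -774531 / 24388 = -31.76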